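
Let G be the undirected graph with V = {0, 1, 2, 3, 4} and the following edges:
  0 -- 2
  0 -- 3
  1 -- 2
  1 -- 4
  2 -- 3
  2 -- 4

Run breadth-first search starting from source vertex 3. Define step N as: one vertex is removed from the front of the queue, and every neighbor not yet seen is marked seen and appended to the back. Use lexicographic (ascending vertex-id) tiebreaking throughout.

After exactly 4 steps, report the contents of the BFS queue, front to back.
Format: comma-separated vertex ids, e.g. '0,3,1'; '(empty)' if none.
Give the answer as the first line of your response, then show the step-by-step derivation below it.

4

step 1: dequeue 3; queue=[0,2]; order=3
step 2: dequeue 0; queue=[2]; order=3,0
step 3: dequeue 2; queue=[1,4]; order=3,0,2
step 4: dequeue 1; queue=[4]; order=3,0,2,1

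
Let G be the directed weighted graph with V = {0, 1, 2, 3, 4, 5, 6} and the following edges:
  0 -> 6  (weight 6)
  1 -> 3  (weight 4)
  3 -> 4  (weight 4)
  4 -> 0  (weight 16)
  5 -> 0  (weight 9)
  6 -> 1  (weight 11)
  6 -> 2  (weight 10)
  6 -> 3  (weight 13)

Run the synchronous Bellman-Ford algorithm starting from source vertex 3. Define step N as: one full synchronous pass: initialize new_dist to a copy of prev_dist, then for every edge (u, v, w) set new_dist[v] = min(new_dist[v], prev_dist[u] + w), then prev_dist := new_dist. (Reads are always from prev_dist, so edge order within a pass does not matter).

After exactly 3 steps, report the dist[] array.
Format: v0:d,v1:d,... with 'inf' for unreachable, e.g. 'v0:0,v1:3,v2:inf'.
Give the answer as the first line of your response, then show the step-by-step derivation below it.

v0:20,v1:inf,v2:inf,v3:0,v4:4,v5:inf,v6:26

step 1: dist = v0:inf,v1:inf,v2:inf,v3:0,v4:4,v5:inf,v6:inf
step 2: dist = v0:20,v1:inf,v2:inf,v3:0,v4:4,v5:inf,v6:inf
step 3: dist = v0:20,v1:inf,v2:inf,v3:0,v4:4,v5:inf,v6:26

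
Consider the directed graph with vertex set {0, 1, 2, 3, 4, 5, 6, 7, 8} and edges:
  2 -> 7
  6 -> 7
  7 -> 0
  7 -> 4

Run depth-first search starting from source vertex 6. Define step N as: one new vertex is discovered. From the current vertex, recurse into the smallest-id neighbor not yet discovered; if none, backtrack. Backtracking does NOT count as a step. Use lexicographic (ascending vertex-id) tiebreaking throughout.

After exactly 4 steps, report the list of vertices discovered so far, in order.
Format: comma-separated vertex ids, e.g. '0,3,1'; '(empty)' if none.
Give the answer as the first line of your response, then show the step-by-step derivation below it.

6,7,0,4

step 1: discover 6; path=6; order=6
step 2: discover 7; path=6>7; order=6,7
step 3: discover 0; path=6>7>0; order=6,7,0
step 4: discover 4; path=6>7>4; order=6,7,0,4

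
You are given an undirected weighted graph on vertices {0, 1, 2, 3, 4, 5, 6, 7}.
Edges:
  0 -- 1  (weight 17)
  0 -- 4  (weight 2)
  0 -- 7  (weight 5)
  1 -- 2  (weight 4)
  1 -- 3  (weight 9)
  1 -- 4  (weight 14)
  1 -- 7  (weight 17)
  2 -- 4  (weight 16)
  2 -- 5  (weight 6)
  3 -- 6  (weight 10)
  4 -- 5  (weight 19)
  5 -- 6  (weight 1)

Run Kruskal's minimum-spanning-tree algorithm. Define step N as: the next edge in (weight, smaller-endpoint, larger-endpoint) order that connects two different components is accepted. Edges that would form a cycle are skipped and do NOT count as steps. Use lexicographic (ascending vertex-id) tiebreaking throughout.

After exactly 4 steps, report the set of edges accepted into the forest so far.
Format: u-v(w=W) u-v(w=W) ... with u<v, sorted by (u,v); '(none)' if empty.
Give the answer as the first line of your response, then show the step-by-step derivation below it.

0-4(w=2) 0-7(w=5) 1-2(w=4) 5-6(w=1)

step 1: add edge 5-6 (w=1); MST = {5-6(w=1)}
step 2: add edge 0-4 (w=2); MST = {0-4(w=2) 5-6(w=1)}
step 3: add edge 1-2 (w=4); MST = {0-4(w=2) 1-2(w=4) 5-6(w=1)}
step 4: add edge 0-7 (w=5); MST = {0-4(w=2) 0-7(w=5) 1-2(w=4) 5-6(w=1)}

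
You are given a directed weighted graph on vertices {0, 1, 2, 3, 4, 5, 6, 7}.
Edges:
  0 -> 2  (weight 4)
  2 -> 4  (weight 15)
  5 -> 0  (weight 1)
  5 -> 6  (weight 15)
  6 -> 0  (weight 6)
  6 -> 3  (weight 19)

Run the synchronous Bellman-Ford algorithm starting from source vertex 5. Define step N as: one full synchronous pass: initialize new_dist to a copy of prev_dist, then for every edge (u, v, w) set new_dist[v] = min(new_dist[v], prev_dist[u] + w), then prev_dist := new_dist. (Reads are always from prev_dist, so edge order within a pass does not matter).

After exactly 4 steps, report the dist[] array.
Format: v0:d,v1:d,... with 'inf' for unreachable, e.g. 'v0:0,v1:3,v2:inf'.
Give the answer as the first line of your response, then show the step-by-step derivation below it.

v0:1,v1:inf,v2:5,v3:34,v4:20,v5:0,v6:15,v7:inf

step 1: dist = v0:1,v1:inf,v2:inf,v3:inf,v4:inf,v5:0,v6:15,v7:inf
step 2: dist = v0:1,v1:inf,v2:5,v3:34,v4:inf,v5:0,v6:15,v7:inf
step 3: dist = v0:1,v1:inf,v2:5,v3:34,v4:20,v5:0,v6:15,v7:inf
step 4: dist = v0:1,v1:inf,v2:5,v3:34,v4:20,v5:0,v6:15,v7:inf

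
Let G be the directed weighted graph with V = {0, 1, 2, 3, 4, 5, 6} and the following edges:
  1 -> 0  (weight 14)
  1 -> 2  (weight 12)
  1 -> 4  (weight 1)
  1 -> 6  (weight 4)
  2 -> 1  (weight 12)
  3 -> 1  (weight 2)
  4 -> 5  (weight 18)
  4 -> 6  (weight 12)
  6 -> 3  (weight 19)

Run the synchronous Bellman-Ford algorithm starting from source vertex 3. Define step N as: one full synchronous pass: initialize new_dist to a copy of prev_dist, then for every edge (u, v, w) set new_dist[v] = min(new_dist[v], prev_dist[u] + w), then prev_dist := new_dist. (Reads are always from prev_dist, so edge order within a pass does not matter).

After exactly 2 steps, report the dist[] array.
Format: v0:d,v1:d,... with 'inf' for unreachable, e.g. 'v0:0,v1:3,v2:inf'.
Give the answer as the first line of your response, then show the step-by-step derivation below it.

v0:16,v1:2,v2:14,v3:0,v4:3,v5:inf,v6:6

step 1: dist = v0:inf,v1:2,v2:inf,v3:0,v4:inf,v5:inf,v6:inf
step 2: dist = v0:16,v1:2,v2:14,v3:0,v4:3,v5:inf,v6:6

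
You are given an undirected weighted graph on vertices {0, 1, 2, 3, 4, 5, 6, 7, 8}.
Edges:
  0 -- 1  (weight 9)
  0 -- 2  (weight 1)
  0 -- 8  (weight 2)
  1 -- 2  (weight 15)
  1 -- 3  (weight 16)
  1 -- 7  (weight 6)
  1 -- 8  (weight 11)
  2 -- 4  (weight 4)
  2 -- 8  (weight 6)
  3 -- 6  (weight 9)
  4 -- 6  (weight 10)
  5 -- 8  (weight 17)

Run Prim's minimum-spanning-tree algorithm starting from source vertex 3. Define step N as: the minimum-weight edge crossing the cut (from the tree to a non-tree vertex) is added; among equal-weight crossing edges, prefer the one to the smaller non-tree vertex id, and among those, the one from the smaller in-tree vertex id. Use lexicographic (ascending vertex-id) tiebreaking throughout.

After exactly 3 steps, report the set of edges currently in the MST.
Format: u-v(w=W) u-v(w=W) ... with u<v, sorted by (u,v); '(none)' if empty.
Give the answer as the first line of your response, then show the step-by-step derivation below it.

2-4(w=4) 3-6(w=9) 4-6(w=10)

step 1: add edge 3-6 (w=9); MST = {3-6(w=9)}
step 2: add edge 4-6 (w=10); MST = {3-6(w=9) 4-6(w=10)}
step 3: add edge 2-4 (w=4); MST = {2-4(w=4) 3-6(w=9) 4-6(w=10)}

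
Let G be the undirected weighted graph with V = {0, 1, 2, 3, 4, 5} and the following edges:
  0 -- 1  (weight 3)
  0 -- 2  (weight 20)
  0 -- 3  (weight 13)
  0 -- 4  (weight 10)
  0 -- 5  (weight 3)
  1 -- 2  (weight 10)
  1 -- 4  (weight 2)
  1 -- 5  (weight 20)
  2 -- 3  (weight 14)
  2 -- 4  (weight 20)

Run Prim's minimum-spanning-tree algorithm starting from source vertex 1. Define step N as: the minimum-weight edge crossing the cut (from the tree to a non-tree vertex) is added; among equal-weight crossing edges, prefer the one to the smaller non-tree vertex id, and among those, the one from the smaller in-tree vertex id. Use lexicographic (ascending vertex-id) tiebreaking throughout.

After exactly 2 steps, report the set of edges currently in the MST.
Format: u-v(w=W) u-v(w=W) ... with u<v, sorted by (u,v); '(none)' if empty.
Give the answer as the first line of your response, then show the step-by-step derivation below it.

0-1(w=3) 1-4(w=2)

step 1: add edge 1-4 (w=2); MST = {1-4(w=2)}
step 2: add edge 0-1 (w=3); MST = {0-1(w=3) 1-4(w=2)}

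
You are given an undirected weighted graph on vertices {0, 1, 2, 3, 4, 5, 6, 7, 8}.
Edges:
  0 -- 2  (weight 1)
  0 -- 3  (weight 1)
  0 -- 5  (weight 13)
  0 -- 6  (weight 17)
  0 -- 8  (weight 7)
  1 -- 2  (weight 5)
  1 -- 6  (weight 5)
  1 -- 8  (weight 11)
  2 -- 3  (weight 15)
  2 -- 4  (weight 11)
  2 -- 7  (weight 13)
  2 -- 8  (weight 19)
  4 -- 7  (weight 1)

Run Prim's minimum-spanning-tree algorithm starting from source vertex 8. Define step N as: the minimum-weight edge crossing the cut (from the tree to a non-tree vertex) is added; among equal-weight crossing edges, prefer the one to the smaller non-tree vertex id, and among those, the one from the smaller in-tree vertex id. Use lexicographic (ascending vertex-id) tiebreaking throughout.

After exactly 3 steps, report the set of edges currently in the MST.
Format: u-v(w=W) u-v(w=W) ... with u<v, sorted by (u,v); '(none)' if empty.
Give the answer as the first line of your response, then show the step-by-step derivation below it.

0-2(w=1) 0-3(w=1) 0-8(w=7)

step 1: add edge 0-8 (w=7); MST = {0-8(w=7)}
step 2: add edge 0-2 (w=1); MST = {0-2(w=1) 0-8(w=7)}
step 3: add edge 0-3 (w=1); MST = {0-2(w=1) 0-3(w=1) 0-8(w=7)}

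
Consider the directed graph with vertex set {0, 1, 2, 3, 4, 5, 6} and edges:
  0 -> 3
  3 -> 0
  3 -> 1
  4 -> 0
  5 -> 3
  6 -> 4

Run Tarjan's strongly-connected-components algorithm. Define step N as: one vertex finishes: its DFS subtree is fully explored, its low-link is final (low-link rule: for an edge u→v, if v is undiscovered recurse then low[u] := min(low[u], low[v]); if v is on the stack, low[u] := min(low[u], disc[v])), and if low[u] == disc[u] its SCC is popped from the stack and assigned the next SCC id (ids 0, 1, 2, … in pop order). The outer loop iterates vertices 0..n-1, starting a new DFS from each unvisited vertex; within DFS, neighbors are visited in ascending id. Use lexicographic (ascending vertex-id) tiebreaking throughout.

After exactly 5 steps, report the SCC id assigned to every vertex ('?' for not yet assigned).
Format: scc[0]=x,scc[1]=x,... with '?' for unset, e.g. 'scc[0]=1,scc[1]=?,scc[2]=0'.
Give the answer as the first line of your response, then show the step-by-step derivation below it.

scc[0]=1,scc[1]=0,scc[2]=2,scc[3]=1,scc[4]=3,scc[5]=?,scc[6]=?

step 1: low=(low[0]=0,low[1]=2,low[2]=?,low[3]=0,low[4]=?,low[5]=?,low[6]=?); scc=(scc[0]=?,scc[1]=0,scc[2]=?,scc[3]=?,scc[4]=?,scc[5]=?,scc[6]=?)
step 2: low=(low[0]=0,low[1]=2,low[2]=?,low[3]=0,low[4]=?,low[5]=?,low[6]=?); scc=(scc[0]=?,scc[1]=0,scc[2]=?,scc[3]=?,scc[4]=?,scc[5]=?,scc[6]=?)
step 3: low=(low[0]=0,low[1]=2,low[2]=?,low[3]=0,low[4]=?,low[5]=?,low[6]=?); scc=(scc[0]=1,scc[1]=0,scc[2]=?,scc[3]=1,scc[4]=?,scc[5]=?,scc[6]=?)
step 4: low=(low[0]=0,low[1]=2,low[2]=3,low[3]=0,low[4]=?,low[5]=?,low[6]=?); scc=(scc[0]=1,scc[1]=0,scc[2]=2,scc[3]=1,scc[4]=?,scc[5]=?,scc[6]=?)
step 5: low=(low[0]=0,low[1]=2,low[2]=3,low[3]=0,low[4]=4,low[5]=?,low[6]=?); scc=(scc[0]=1,scc[1]=0,scc[2]=2,scc[3]=1,scc[4]=3,scc[5]=?,scc[6]=?)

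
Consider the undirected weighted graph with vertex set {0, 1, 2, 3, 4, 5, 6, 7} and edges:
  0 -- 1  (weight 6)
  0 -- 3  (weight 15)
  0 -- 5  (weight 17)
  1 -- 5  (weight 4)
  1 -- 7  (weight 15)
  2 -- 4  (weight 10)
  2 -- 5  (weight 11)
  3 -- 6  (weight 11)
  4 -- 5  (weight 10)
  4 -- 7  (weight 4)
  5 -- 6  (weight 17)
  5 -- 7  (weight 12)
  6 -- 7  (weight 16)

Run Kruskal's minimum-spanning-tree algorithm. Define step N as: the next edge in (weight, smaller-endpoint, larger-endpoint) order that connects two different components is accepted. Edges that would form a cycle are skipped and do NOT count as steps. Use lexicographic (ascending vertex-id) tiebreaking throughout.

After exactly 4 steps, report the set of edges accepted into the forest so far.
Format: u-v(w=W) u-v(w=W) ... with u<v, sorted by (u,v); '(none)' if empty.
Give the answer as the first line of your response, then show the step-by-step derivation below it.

0-1(w=6) 1-5(w=4) 2-4(w=10) 4-7(w=4)

step 1: add edge 1-5 (w=4); MST = {1-5(w=4)}
step 2: add edge 4-7 (w=4); MST = {1-5(w=4) 4-7(w=4)}
step 3: add edge 0-1 (w=6); MST = {0-1(w=6) 1-5(w=4) 4-7(w=4)}
step 4: add edge 2-4 (w=10); MST = {0-1(w=6) 1-5(w=4) 2-4(w=10) 4-7(w=4)}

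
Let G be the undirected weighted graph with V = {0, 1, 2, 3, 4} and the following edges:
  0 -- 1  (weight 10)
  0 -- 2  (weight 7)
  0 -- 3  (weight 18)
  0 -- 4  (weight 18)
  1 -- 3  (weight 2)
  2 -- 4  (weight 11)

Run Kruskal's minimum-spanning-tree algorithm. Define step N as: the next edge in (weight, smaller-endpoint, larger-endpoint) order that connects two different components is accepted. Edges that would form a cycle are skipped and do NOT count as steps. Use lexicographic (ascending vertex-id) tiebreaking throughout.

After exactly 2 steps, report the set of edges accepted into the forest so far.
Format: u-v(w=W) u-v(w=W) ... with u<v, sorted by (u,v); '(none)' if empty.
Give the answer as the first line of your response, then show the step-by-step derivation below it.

0-2(w=7) 1-3(w=2)

step 1: add edge 1-3 (w=2); MST = {1-3(w=2)}
step 2: add edge 0-2 (w=7); MST = {0-2(w=7) 1-3(w=2)}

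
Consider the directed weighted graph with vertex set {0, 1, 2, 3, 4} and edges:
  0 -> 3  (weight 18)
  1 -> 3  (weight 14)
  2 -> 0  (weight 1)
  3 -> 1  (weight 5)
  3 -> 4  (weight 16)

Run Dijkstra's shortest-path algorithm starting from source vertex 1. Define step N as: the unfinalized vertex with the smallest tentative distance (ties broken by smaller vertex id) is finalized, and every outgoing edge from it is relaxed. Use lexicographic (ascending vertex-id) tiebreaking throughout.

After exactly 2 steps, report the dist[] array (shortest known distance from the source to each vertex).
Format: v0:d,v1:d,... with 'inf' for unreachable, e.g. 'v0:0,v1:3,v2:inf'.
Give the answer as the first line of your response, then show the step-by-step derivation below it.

v0:inf,v1:0,v2:inf,v3:14,v4:30

step 1: dist = v0:inf,v1:0,v2:inf,v3:14,v4:inf
step 2: dist = v0:inf,v1:0,v2:inf,v3:14,v4:30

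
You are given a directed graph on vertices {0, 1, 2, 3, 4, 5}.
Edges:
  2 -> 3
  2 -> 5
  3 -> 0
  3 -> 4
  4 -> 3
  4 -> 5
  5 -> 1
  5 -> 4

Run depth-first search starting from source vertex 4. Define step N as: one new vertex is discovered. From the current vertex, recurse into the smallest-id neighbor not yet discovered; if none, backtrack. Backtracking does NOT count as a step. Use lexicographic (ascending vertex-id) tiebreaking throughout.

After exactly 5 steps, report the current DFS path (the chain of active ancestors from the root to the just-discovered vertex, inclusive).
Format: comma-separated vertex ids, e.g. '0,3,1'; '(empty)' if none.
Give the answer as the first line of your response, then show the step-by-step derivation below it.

4,5,1

step 1: discover 4; path=4; order=4
step 2: discover 3; path=4>3; order=4,3
step 3: discover 0; path=4>3>0; order=4,3,0
step 4: discover 5; path=4>5; order=4,3,0,5
step 5: discover 1; path=4>5>1; order=4,3,0,5,1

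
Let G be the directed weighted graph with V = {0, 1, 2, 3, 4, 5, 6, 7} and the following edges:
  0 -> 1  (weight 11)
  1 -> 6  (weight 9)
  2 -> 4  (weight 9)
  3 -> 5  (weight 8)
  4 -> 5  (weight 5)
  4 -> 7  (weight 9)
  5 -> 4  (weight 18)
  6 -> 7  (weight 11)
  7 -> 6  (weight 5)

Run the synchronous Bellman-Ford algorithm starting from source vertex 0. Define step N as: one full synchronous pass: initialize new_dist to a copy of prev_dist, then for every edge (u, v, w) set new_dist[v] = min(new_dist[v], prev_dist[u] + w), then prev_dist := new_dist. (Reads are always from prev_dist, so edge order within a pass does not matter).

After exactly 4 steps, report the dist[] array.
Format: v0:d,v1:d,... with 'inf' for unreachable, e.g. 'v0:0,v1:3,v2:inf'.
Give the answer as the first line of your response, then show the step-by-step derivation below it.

v0:0,v1:11,v2:inf,v3:inf,v4:inf,v5:inf,v6:20,v7:31

step 1: dist = v0:0,v1:11,v2:inf,v3:inf,v4:inf,v5:inf,v6:inf,v7:inf
step 2: dist = v0:0,v1:11,v2:inf,v3:inf,v4:inf,v5:inf,v6:20,v7:inf
step 3: dist = v0:0,v1:11,v2:inf,v3:inf,v4:inf,v5:inf,v6:20,v7:31
step 4: dist = v0:0,v1:11,v2:inf,v3:inf,v4:inf,v5:inf,v6:20,v7:31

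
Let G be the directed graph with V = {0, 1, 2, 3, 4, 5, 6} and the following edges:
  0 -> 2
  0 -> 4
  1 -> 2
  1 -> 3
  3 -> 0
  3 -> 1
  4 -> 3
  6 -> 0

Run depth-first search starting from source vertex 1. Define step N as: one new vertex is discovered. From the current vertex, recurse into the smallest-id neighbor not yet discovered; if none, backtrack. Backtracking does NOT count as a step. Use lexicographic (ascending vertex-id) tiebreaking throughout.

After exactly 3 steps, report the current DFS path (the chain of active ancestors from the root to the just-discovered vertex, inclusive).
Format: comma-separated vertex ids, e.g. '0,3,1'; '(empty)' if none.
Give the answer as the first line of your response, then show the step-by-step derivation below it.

1,3

step 1: discover 1; path=1; order=1
step 2: discover 2; path=1>2; order=1,2
step 3: discover 3; path=1>3; order=1,2,3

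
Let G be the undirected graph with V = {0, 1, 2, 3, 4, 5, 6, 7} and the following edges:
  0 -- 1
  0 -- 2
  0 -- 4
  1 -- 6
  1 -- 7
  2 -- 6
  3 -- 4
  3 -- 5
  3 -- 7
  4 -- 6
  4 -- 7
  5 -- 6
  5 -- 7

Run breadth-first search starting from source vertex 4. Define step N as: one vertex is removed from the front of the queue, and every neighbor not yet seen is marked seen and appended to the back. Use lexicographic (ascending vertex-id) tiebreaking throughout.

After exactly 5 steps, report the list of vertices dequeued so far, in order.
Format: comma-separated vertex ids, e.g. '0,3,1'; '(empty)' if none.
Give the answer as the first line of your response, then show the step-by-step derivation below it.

4,0,3,6,7

step 1: dequeue 4; queue=[0,3,6,7]; order=4
step 2: dequeue 0; queue=[3,6,7,1,2]; order=4,0
step 3: dequeue 3; queue=[6,7,1,2,5]; order=4,0,3
step 4: dequeue 6; queue=[7,1,2,5]; order=4,0,3,6
step 5: dequeue 7; queue=[1,2,5]; order=4,0,3,6,7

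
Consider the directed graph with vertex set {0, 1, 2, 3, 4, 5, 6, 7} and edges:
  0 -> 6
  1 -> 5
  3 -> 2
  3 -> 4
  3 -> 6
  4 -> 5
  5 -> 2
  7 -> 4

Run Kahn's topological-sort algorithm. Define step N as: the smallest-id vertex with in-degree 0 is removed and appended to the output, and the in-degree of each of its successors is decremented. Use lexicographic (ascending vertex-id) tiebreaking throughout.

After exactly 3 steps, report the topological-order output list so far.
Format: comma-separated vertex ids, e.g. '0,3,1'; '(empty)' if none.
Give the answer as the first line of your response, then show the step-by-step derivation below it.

0,1,3

step 1: output 0; order=[0]; indeg=(0,0,2,0,2,2,1,0)
step 2: output 1; order=[0,1]; indeg=(0,0,2,0,2,1,1,0)
step 3: output 3; order=[0,1,3]; indeg=(0,0,1,0,1,1,0,0)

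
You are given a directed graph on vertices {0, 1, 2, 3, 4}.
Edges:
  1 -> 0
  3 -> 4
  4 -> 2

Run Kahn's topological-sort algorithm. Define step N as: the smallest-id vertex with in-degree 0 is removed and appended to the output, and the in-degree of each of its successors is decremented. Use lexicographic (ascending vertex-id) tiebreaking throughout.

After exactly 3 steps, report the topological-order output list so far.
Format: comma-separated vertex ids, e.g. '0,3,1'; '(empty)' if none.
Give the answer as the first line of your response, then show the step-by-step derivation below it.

1,0,3

step 1: output 1; order=[1]; indeg=(0,0,1,0,1)
step 2: output 0; order=[1,0]; indeg=(0,0,1,0,1)
step 3: output 3; order=[1,0,3]; indeg=(0,0,1,0,0)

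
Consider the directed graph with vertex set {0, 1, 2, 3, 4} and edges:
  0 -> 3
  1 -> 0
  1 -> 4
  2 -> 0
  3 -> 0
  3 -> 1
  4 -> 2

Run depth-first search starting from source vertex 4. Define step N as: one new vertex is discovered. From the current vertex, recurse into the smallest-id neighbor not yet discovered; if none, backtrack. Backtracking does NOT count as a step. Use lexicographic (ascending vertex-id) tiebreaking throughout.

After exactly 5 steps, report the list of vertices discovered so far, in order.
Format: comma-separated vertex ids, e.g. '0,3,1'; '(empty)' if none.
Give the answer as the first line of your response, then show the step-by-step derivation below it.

4,2,0,3,1

step 1: discover 4; path=4; order=4
step 2: discover 2; path=4>2; order=4,2
step 3: discover 0; path=4>2>0; order=4,2,0
step 4: discover 3; path=4>2>0>3; order=4,2,0,3
step 5: discover 1; path=4>2>0>3>1; order=4,2,0,3,1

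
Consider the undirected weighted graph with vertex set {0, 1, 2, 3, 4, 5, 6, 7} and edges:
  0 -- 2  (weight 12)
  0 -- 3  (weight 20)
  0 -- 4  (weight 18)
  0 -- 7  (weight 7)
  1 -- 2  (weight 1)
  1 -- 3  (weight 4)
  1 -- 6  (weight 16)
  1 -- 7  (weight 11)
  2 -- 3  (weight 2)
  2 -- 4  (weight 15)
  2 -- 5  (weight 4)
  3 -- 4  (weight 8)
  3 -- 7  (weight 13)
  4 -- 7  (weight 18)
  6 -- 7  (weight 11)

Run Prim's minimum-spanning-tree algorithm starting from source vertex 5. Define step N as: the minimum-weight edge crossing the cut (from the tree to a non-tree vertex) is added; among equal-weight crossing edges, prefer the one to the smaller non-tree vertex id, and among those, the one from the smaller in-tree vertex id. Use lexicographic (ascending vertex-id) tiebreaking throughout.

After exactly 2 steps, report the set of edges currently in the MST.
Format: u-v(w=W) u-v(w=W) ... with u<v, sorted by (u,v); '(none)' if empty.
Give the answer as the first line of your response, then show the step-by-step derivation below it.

1-2(w=1) 2-5(w=4)

step 1: add edge 2-5 (w=4); MST = {2-5(w=4)}
step 2: add edge 1-2 (w=1); MST = {1-2(w=1) 2-5(w=4)}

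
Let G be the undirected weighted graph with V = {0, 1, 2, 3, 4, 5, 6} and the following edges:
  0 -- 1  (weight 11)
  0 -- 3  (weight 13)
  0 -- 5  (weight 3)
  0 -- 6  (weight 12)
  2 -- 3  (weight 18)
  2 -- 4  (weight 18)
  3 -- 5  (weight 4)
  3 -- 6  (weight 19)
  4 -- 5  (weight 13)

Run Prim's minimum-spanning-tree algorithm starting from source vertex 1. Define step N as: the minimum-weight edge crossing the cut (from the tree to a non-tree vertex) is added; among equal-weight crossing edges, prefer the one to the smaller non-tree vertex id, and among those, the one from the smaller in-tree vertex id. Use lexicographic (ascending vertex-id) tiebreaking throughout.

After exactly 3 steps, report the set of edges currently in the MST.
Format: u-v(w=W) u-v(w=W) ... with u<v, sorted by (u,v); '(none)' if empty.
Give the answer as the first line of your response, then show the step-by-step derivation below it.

0-1(w=11) 0-5(w=3) 3-5(w=4)

step 1: add edge 0-1 (w=11); MST = {0-1(w=11)}
step 2: add edge 0-5 (w=3); MST = {0-1(w=11) 0-5(w=3)}
step 3: add edge 3-5 (w=4); MST = {0-1(w=11) 0-5(w=3) 3-5(w=4)}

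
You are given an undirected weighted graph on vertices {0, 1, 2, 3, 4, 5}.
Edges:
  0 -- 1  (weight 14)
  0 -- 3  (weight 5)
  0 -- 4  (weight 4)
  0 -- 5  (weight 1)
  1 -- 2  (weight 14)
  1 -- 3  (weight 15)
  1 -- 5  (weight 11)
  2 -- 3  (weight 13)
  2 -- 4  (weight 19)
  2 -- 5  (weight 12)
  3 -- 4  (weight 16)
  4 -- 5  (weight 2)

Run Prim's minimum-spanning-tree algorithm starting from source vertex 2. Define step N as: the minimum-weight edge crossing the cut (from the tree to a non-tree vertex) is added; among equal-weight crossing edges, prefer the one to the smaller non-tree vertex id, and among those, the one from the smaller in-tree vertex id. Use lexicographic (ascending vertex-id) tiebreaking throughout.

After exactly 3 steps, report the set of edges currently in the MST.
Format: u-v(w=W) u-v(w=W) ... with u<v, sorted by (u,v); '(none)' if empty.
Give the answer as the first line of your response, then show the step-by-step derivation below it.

0-5(w=1) 2-5(w=12) 4-5(w=2)

step 1: add edge 2-5 (w=12); MST = {2-5(w=12)}
step 2: add edge 0-5 (w=1); MST = {0-5(w=1) 2-5(w=12)}
step 3: add edge 4-5 (w=2); MST = {0-5(w=1) 2-5(w=12) 4-5(w=2)}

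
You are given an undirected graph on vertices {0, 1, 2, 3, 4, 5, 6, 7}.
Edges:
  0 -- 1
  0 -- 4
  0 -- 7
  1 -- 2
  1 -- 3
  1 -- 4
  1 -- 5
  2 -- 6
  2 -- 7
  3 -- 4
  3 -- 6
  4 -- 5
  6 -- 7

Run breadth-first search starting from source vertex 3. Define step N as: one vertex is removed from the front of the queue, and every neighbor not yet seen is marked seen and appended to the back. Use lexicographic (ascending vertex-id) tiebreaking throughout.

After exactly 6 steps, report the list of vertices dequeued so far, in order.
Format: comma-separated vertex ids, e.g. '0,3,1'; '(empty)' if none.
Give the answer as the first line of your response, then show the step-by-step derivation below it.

3,1,4,6,0,2

step 1: dequeue 3; queue=[1,4,6]; order=3
step 2: dequeue 1; queue=[4,6,0,2,5]; order=3,1
step 3: dequeue 4; queue=[6,0,2,5]; order=3,1,4
step 4: dequeue 6; queue=[0,2,5,7]; order=3,1,4,6
step 5: dequeue 0; queue=[2,5,7]; order=3,1,4,6,0
step 6: dequeue 2; queue=[5,7]; order=3,1,4,6,0,2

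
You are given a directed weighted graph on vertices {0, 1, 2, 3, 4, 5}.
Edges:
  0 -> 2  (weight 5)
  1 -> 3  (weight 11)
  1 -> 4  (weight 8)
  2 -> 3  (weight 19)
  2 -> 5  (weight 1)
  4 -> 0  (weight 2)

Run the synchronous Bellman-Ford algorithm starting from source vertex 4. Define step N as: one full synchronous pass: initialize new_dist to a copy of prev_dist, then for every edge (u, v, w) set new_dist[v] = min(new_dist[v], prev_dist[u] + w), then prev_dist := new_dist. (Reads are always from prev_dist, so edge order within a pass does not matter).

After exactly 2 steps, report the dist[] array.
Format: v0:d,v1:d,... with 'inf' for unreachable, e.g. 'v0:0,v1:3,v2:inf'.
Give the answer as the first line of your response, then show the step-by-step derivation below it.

v0:2,v1:inf,v2:7,v3:inf,v4:0,v5:inf

step 1: dist = v0:2,v1:inf,v2:inf,v3:inf,v4:0,v5:inf
step 2: dist = v0:2,v1:inf,v2:7,v3:inf,v4:0,v5:inf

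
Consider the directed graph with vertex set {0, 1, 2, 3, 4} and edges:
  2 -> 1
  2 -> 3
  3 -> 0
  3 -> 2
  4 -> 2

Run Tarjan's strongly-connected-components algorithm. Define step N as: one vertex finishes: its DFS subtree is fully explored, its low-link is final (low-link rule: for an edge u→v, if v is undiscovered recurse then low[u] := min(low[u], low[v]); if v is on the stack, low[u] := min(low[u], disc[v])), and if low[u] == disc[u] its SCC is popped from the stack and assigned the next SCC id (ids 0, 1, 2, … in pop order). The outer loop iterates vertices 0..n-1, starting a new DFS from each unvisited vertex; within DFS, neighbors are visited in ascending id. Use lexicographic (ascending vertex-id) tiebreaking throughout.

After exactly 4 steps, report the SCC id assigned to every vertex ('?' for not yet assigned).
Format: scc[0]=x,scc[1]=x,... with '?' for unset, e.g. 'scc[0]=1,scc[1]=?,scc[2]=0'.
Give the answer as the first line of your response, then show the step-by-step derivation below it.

scc[0]=0,scc[1]=1,scc[2]=2,scc[3]=2,scc[4]=?

step 1: low=(low[0]=0,low[1]=?,low[2]=?,low[3]=?,low[4]=?); scc=(scc[0]=0,scc[1]=?,scc[2]=?,scc[3]=?,scc[4]=?)
step 2: low=(low[0]=0,low[1]=1,low[2]=?,low[3]=?,low[4]=?); scc=(scc[0]=0,scc[1]=1,scc[2]=?,scc[3]=?,scc[4]=?)
step 3: low=(low[0]=0,low[1]=1,low[2]=2,low[3]=2,low[4]=?); scc=(scc[0]=0,scc[1]=1,scc[2]=?,scc[3]=?,scc[4]=?)
step 4: low=(low[0]=0,low[1]=1,low[2]=2,low[3]=2,low[4]=?); scc=(scc[0]=0,scc[1]=1,scc[2]=2,scc[3]=2,scc[4]=?)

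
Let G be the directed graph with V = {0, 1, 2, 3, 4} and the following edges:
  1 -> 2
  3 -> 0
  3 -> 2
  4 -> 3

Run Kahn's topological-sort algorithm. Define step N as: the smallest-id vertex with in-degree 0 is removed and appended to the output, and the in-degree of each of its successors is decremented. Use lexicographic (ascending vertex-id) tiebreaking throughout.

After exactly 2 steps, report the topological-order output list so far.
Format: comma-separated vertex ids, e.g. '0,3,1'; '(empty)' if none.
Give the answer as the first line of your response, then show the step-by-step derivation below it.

1,4

step 1: output 1; order=[1]; indeg=(1,0,1,1,0)
step 2: output 4; order=[1,4]; indeg=(1,0,1,0,0)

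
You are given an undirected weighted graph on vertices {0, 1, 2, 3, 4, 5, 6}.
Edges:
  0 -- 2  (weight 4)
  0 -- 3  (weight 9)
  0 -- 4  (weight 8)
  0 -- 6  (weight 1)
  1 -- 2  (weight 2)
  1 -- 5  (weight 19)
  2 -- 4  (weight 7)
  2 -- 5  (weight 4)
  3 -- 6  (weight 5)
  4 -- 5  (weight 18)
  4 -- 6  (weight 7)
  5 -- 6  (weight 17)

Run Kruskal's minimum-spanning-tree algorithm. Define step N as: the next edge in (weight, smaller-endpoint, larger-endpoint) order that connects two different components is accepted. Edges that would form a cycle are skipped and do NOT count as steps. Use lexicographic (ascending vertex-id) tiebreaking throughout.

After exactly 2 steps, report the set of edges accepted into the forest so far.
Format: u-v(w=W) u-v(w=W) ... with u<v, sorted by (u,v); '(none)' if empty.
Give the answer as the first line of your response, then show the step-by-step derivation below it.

0-6(w=1) 1-2(w=2)

step 1: add edge 0-6 (w=1); MST = {0-6(w=1)}
step 2: add edge 1-2 (w=2); MST = {0-6(w=1) 1-2(w=2)}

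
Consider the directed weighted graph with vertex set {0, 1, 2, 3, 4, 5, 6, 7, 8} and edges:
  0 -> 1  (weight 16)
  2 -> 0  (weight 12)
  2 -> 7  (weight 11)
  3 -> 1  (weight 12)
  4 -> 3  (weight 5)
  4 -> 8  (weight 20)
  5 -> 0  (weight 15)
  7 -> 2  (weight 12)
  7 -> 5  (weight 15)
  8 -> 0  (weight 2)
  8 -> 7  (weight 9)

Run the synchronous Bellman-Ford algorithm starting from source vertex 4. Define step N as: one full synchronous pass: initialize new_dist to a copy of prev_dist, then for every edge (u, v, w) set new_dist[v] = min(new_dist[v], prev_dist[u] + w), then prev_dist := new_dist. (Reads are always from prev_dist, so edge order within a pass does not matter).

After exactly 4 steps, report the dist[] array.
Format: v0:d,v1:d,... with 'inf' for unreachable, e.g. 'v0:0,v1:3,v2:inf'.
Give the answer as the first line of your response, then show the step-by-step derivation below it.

v0:22,v1:17,v2:41,v3:5,v4:0,v5:44,v6:inf,v7:29,v8:20

step 1: dist = v0:inf,v1:inf,v2:inf,v3:5,v4:0,v5:inf,v6:inf,v7:inf,v8:20
step 2: dist = v0:22,v1:17,v2:inf,v3:5,v4:0,v5:inf,v6:inf,v7:29,v8:20
step 3: dist = v0:22,v1:17,v2:41,v3:5,v4:0,v5:44,v6:inf,v7:29,v8:20
step 4: dist = v0:22,v1:17,v2:41,v3:5,v4:0,v5:44,v6:inf,v7:29,v8:20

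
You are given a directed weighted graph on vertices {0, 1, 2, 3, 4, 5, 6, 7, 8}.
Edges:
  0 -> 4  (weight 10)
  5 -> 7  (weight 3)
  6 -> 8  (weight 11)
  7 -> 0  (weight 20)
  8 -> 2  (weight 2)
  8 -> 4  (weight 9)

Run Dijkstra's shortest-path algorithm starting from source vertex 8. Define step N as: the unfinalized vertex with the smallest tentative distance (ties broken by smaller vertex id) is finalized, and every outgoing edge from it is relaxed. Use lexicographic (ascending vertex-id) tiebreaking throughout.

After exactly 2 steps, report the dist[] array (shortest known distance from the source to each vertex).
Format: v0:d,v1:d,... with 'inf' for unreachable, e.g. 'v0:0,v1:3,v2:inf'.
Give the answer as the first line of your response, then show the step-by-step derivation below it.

v0:inf,v1:inf,v2:2,v3:inf,v4:9,v5:inf,v6:inf,v7:inf,v8:0

step 1: dist = v0:inf,v1:inf,v2:2,v3:inf,v4:9,v5:inf,v6:inf,v7:inf,v8:0
step 2: dist = v0:inf,v1:inf,v2:2,v3:inf,v4:9,v5:inf,v6:inf,v7:inf,v8:0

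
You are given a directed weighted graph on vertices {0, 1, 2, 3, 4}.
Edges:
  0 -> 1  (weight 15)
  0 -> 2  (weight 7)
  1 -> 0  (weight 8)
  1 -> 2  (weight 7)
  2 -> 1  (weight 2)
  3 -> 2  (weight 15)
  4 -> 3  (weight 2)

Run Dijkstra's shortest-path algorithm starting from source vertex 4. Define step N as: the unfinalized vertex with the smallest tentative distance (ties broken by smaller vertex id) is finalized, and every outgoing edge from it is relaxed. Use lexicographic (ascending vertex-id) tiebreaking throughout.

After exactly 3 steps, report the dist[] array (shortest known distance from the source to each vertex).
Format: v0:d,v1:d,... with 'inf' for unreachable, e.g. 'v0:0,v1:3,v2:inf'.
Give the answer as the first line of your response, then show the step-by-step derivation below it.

v0:inf,v1:19,v2:17,v3:2,v4:0

step 1: dist = v0:inf,v1:inf,v2:inf,v3:2,v4:0
step 2: dist = v0:inf,v1:inf,v2:17,v3:2,v4:0
step 3: dist = v0:inf,v1:19,v2:17,v3:2,v4:0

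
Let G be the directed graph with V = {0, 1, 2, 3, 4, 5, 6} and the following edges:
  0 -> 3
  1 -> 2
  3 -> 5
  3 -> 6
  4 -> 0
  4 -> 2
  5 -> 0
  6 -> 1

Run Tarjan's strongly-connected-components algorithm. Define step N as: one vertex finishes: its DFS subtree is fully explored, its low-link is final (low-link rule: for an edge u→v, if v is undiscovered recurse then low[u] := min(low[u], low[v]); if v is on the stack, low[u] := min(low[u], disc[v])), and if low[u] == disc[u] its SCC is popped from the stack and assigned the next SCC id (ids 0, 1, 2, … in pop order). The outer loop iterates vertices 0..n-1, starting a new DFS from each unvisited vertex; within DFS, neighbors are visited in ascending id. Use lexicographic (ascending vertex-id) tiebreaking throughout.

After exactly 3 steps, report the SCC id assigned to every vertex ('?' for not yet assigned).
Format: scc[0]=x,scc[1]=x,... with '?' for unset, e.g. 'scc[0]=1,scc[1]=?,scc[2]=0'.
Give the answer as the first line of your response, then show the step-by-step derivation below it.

scc[0]=?,scc[1]=1,scc[2]=0,scc[3]=?,scc[4]=?,scc[5]=?,scc[6]=?

step 1: low=(low[0]=0,low[1]=?,low[2]=?,low[3]=1,low[4]=?,low[5]=0,low[6]=?); scc=(scc[0]=?,scc[1]=?,scc[2]=?,scc[3]=?,scc[4]=?,scc[5]=?,scc[6]=?)
step 2: low=(low[0]=0,low[1]=4,low[2]=5,low[3]=0,low[4]=?,low[5]=0,low[6]=3); scc=(scc[0]=?,scc[1]=?,scc[2]=0,scc[3]=?,scc[4]=?,scc[5]=?,scc[6]=?)
step 3: low=(low[0]=0,low[1]=4,low[2]=5,low[3]=0,low[4]=?,low[5]=0,low[6]=3); scc=(scc[0]=?,scc[1]=1,scc[2]=0,scc[3]=?,scc[4]=?,scc[5]=?,scc[6]=?)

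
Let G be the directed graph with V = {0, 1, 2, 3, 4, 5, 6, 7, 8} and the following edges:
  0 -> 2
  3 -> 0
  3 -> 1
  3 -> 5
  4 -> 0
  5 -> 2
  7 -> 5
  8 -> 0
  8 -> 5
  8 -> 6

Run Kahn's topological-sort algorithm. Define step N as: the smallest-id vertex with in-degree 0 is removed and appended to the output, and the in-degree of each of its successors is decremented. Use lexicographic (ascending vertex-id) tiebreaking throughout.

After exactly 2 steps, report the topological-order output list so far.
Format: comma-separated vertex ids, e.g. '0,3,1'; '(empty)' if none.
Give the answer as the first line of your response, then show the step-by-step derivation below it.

3,1

step 1: output 3; order=[3]; indeg=(2,0,2,0,0,2,1,0,0)
step 2: output 1; order=[3,1]; indeg=(2,0,2,0,0,2,1,0,0)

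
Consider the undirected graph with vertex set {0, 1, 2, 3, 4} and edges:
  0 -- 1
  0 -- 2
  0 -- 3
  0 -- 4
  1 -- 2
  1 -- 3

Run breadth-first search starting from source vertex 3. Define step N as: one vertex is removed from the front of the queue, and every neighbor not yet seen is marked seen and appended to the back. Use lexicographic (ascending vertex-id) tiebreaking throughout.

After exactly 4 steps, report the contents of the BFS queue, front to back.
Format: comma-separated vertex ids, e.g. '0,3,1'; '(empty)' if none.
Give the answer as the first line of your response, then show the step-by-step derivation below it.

4

step 1: dequeue 3; queue=[0,1]; order=3
step 2: dequeue 0; queue=[1,2,4]; order=3,0
step 3: dequeue 1; queue=[2,4]; order=3,0,1
step 4: dequeue 2; queue=[4]; order=3,0,1,2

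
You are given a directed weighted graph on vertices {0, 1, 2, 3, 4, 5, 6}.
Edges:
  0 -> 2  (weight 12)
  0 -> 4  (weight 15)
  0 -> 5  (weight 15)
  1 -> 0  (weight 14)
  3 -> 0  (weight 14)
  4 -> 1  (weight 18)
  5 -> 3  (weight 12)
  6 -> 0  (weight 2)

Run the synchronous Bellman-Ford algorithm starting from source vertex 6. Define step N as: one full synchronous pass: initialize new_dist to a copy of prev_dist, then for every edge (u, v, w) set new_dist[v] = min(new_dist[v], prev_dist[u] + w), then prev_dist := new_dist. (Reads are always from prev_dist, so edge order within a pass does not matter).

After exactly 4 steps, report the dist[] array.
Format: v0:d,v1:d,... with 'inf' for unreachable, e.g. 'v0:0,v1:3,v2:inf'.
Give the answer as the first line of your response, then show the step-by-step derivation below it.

v0:2,v1:35,v2:14,v3:29,v4:17,v5:17,v6:0

step 1: dist = v0:2,v1:inf,v2:inf,v3:inf,v4:inf,v5:inf,v6:0
step 2: dist = v0:2,v1:inf,v2:14,v3:inf,v4:17,v5:17,v6:0
step 3: dist = v0:2,v1:35,v2:14,v3:29,v4:17,v5:17,v6:0
step 4: dist = v0:2,v1:35,v2:14,v3:29,v4:17,v5:17,v6:0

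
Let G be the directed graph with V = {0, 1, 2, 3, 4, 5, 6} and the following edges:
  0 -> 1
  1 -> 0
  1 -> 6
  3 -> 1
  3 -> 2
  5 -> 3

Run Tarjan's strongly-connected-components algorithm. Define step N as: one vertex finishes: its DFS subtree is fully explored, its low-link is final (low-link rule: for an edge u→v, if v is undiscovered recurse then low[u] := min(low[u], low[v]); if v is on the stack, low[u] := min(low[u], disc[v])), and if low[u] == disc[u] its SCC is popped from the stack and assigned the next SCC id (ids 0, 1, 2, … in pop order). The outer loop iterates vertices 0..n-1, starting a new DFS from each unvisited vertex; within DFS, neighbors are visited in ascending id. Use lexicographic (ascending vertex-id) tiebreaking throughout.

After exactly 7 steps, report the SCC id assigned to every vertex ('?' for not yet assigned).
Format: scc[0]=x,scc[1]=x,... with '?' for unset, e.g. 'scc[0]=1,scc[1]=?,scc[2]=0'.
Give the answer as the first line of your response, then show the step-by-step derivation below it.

scc[0]=1,scc[1]=1,scc[2]=2,scc[3]=3,scc[4]=4,scc[5]=5,scc[6]=0

step 1: low=(low[0]=0,low[1]=0,low[2]=?,low[3]=?,low[4]=?,low[5]=?,low[6]=2); scc=(scc[0]=?,scc[1]=?,scc[2]=?,scc[3]=?,scc[4]=?,scc[5]=?,scc[6]=0)
step 2: low=(low[0]=0,low[1]=0,low[2]=?,low[3]=?,low[4]=?,low[5]=?,low[6]=2); scc=(scc[0]=?,scc[1]=?,scc[2]=?,scc[3]=?,scc[4]=?,scc[5]=?,scc[6]=0)
step 3: low=(low[0]=0,low[1]=0,low[2]=?,low[3]=?,low[4]=?,low[5]=?,low[6]=2); scc=(scc[0]=1,scc[1]=1,scc[2]=?,scc[3]=?,scc[4]=?,scc[5]=?,scc[6]=0)
step 4: low=(low[0]=0,low[1]=0,low[2]=3,low[3]=?,low[4]=?,low[5]=?,low[6]=2); scc=(scc[0]=1,scc[1]=1,scc[2]=2,scc[3]=?,scc[4]=?,scc[5]=?,scc[6]=0)
step 5: low=(low[0]=0,low[1]=0,low[2]=3,low[3]=4,low[4]=?,low[5]=?,low[6]=2); scc=(scc[0]=1,scc[1]=1,scc[2]=2,scc[3]=3,scc[4]=?,scc[5]=?,scc[6]=0)
step 6: low=(low[0]=0,low[1]=0,low[2]=3,low[3]=4,low[4]=5,low[5]=?,low[6]=2); scc=(scc[0]=1,scc[1]=1,scc[2]=2,scc[3]=3,scc[4]=4,scc[5]=?,scc[6]=0)
step 7: low=(low[0]=0,low[1]=0,low[2]=3,low[3]=4,low[4]=5,low[5]=6,low[6]=2); scc=(scc[0]=1,scc[1]=1,scc[2]=2,scc[3]=3,scc[4]=4,scc[5]=5,scc[6]=0)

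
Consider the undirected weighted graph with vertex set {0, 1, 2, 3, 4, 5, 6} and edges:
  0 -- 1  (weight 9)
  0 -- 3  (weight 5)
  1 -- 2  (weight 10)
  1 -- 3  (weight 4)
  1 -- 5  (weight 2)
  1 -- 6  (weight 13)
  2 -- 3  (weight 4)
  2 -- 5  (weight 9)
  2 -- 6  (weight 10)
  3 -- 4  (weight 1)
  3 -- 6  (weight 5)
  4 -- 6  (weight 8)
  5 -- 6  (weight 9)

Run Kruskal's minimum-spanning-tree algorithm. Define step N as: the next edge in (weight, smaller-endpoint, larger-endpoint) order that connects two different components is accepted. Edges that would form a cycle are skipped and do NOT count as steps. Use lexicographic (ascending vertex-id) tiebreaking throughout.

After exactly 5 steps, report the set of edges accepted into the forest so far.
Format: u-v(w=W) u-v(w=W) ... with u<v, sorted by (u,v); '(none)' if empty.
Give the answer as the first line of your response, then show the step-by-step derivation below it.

0-3(w=5) 1-3(w=4) 1-5(w=2) 2-3(w=4) 3-4(w=1)

step 1: add edge 3-4 (w=1); MST = {3-4(w=1)}
step 2: add edge 1-5 (w=2); MST = {1-5(w=2) 3-4(w=1)}
step 3: add edge 1-3 (w=4); MST = {1-3(w=4) 1-5(w=2) 3-4(w=1)}
step 4: add edge 2-3 (w=4); MST = {1-3(w=4) 1-5(w=2) 2-3(w=4) 3-4(w=1)}
step 5: add edge 0-3 (w=5); MST = {0-3(w=5) 1-3(w=4) 1-5(w=2) 2-3(w=4) 3-4(w=1)}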